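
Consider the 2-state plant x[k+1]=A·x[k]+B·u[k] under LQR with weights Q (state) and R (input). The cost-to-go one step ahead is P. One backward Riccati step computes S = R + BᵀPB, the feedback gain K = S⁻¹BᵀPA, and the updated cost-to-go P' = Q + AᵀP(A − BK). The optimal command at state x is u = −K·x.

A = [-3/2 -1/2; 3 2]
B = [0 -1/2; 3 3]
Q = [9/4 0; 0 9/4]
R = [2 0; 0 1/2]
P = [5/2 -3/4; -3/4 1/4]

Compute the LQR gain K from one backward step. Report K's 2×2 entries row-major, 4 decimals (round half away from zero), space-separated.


0.2022 0.1011 1.4120 0.6504

BᵀP = [-2.2500 0.7500; -3.5000 1.1250]
S = R + BᵀPB = [2 0; 0 1/2] + [2.2500 3.3750; 3.3750 5.1250] = [4.2500 3.3750; 3.3750 5.6250]
BᵀPA = [5.6250 2.6250; 8.6250 4.0000]
K = S⁻¹·BᵀPA = [0.2022 0.1011; 1.4120 0.6504]
A−BK = [-0.7940 -0.1748; -1.8427 -0.2547]
AᵀP(A−BK) = [1.3090 0.5712; 0.5712 0.2578]
P' = Q + AᵀP(A−BK) = [3.5590 0.5712; 0.5712 2.5078]
tr(P') = 6.0668


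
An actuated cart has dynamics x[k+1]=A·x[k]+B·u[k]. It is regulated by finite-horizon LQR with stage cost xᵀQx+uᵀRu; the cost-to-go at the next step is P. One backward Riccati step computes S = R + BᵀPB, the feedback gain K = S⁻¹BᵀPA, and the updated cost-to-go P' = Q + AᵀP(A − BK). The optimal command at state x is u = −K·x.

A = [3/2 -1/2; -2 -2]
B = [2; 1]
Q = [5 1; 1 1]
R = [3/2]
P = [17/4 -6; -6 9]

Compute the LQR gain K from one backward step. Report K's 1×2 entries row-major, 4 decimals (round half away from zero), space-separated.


BᵀP = [2.5000 -3.0000]
S = R + BᵀPB = [3/2] + [2.0000] = [3.5000]
BᵀPA = [9.7500 4.7500]
K = S⁻¹·BᵀPA = [2.7857 1.3571]
A−BK = [-4.0714 -3.2143; -4.7857 -3.3571]
AᵀP(A−BK) = [54.4018 31.5804; 31.5804 18.6161]
P' = Q + AᵀP(A−BK) = [59.4018 32.5804; 32.5804 19.6161]
tr(P') = 79.0179

2.7857 1.3571


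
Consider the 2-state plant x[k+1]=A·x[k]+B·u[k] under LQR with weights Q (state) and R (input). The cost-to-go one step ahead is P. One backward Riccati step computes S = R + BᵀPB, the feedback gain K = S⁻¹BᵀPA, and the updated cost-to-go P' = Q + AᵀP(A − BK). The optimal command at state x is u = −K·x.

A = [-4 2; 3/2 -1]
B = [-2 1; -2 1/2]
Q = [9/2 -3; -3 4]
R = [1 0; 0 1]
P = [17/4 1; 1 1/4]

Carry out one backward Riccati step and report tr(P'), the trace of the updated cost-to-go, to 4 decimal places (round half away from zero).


BᵀP = [-10.5000 -2.5000; 4.7500 1.1250]
S = R + BᵀPB = [1 0; 0 1] + [26.0000 -11.7500; -11.7500 5.3125] = [27.0000 -11.7500; -11.7500 6.3125]
BᵀPA = [38.2500 -18.5000; -17.3125 8.3750]
K = S⁻¹·BᵀPA = [1.1747 -0.5676; -0.5560 0.2703]
A−BK = [-1.0946 0.5946; 4.1274 -2.2703]
AᵀP(A−BK) = [2.0043 -0.9865; -0.9865 0.4865]
P' = Q + AᵀP(A−BK) = [6.5043 -3.9865; -3.9865 4.4865]
tr(P') = 10.9908

10.9908


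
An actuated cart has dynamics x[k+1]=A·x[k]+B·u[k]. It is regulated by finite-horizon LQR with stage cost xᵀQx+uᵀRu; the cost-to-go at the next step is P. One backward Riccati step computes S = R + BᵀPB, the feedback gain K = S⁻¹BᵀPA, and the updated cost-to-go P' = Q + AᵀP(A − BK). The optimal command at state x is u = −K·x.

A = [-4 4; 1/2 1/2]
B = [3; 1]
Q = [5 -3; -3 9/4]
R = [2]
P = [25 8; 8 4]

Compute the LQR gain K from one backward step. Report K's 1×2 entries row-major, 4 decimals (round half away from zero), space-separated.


BᵀP = [83.0000 28.0000]
S = R + BᵀPB = [2] + [277.0000] = [279.0000]
BᵀPA = [-318.0000 346.0000]
K = S⁻¹·BᵀPA = [-1.1398 1.2401]
A−BK = [-0.5806 0.2796; 1.6398 -0.7401]
AᵀP(A−BK) = [6.5484 -4.6344; -4.6344 3.9104]
P' = Q + AᵀP(A−BK) = [11.5484 -7.6344; -7.6344 6.1604]
tr(P') = 17.7088

-1.1398 1.2401


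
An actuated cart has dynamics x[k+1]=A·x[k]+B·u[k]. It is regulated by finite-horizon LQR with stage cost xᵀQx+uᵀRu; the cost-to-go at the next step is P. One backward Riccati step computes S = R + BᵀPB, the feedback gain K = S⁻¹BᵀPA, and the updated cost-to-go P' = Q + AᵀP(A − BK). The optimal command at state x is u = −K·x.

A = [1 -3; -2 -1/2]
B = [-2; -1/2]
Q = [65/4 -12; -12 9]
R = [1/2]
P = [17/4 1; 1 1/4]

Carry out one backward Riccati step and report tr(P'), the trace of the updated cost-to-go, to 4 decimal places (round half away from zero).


BᵀP = [-9.0000 -2.1250]
S = R + BᵀPB = [1/2] + [19.0625] = [19.5625]
BᵀPA = [-4.7500 28.0625]
K = S⁻¹·BᵀPA = [-0.2428 1.4345]
A−BK = [0.5144 -0.1310; -2.1214 0.2173]
AᵀP(A−BK) = [0.0966 -0.1861; -0.1861 1.0567]
P' = Q + AᵀP(A−BK) = [16.3466 -12.1861; -12.1861 10.0567]
tr(P') = 26.4034

26.4034


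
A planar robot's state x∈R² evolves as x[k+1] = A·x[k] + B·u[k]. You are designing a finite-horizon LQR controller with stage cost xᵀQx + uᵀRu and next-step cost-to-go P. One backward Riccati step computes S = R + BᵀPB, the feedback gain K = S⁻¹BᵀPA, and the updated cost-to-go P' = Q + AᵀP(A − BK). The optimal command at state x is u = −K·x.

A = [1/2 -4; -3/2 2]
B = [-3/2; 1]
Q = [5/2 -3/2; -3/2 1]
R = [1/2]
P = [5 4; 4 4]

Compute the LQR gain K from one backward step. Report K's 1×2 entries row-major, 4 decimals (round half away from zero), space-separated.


0.3333 2.6667

BᵀP = [-3.5000 -2.0000]
S = R + BᵀPB = [1/2] + [3.2500] = [3.7500]
BᵀPA = [1.2500 10.0000]
K = S⁻¹·BᵀPA = [0.3333 2.6667]
A−BK = [1.0000 0.0000; -1.8333 -0.6667]
AᵀP(A−BK) = [3.8333 2.6667; 2.6667 5.3333]
P' = Q + AᵀP(A−BK) = [6.3333 1.1667; 1.1667 6.3333]
tr(P') = 12.6667


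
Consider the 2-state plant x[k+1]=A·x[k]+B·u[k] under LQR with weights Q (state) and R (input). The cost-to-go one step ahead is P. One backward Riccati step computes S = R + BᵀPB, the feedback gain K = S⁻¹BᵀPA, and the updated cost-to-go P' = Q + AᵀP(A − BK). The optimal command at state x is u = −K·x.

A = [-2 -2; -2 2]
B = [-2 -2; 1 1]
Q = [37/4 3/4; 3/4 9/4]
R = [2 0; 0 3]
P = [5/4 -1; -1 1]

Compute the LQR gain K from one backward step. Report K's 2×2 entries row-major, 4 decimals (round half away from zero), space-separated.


0.0536 0.6964 0.0357 0.4643

BᵀP = [-3.5000 3.0000; -3.5000 3.0000]
S = R + BᵀPB = [2 0; 0 3] + [10.0000 10.0000; 10.0000 10.0000] = [12.0000 10.0000; 10.0000 13.0000]
BᵀPA = [1.0000 13.0000; 1.0000 13.0000]
K = S⁻¹·BᵀPA = [0.0536 0.6964; 0.0357 0.4643]
A−BK = [-1.8214 0.3214; -2.0893 0.8393]
AᵀP(A−BK) = [0.9107 -0.1607; -0.1607 1.9107]
P' = Q + AᵀP(A−BK) = [10.1607 0.5893; 0.5893 4.1607]
tr(P') = 14.3214


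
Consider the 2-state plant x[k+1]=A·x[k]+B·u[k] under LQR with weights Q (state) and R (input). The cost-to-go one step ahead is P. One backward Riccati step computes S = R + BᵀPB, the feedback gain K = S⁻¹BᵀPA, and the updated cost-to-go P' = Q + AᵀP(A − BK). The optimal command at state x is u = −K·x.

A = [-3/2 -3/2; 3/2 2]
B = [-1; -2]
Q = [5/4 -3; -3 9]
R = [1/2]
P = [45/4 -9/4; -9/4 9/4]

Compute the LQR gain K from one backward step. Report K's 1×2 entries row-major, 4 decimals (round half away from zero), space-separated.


0.5745 0.4787

BᵀP = [-6.7500 -2.2500]
S = R + BᵀPB = [1/2] + [11.2500] = [11.7500]
BᵀPA = [6.7500 5.6250]
K = S⁻¹·BᵀPA = [0.5745 0.4787]
A−BK = [-0.9255 -1.0213; 2.6489 2.9574]
AᵀP(A−BK) = [36.6223 40.6436; 40.6436 45.1197]
P' = Q + AᵀP(A−BK) = [37.8723 37.6436; 37.6436 54.1197]
tr(P') = 91.9920


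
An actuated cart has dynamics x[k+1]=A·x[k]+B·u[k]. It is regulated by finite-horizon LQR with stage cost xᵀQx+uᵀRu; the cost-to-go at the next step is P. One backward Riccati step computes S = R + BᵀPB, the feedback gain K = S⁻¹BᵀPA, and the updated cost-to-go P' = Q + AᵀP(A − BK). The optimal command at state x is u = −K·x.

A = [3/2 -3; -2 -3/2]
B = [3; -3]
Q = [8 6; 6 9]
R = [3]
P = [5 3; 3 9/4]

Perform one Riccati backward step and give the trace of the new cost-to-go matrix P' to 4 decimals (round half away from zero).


BᵀP = [6.0000 2.2500]
S = R + BᵀPB = [3] + [11.2500] = [14.2500]
BᵀPA = [4.5000 -21.3750]
K = S⁻¹·BᵀPA = [0.3158 -1.5000]
A−BK = [0.5526 1.5000; -1.0526 -6.0000]
AᵀP(A−BK) = [0.8289 2.2500; 2.2500 45.0000]
P' = Q + AᵀP(A−BK) = [8.8289 8.2500; 8.2500 54.0000]
tr(P') = 62.8289

62.8289


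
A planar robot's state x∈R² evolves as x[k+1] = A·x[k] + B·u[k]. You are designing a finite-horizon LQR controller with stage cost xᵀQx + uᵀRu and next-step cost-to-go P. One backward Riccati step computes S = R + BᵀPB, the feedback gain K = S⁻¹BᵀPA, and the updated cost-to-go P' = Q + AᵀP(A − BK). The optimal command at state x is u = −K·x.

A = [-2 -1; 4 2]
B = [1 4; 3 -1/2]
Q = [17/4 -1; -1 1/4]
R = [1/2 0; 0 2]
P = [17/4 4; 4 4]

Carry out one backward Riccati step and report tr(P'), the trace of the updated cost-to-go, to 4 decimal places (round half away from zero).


BᵀP = [16.2500 16.0000; 15.0000 14.0000]
S = R + BᵀPB = [1/2 0; 0 2] + [64.2500 57.0000; 57.0000 53.0000] = [64.7500 57.0000; 57.0000 55.0000]
BᵀPA = [31.5000 15.7500; 26.0000 13.0000]
K = S⁻¹·BᵀPA = [0.8022 0.4011; -0.3587 -0.1793]
A−BK = [-1.3675 -0.6837; 1.4139 0.7070]
AᵀP(A−BK) = [1.0552 0.5276; 0.5276 0.2638]
P' = Q + AᵀP(A−BK) = [5.3052 -0.4724; -0.4724 0.5138]
tr(P') = 5.8191

5.8191


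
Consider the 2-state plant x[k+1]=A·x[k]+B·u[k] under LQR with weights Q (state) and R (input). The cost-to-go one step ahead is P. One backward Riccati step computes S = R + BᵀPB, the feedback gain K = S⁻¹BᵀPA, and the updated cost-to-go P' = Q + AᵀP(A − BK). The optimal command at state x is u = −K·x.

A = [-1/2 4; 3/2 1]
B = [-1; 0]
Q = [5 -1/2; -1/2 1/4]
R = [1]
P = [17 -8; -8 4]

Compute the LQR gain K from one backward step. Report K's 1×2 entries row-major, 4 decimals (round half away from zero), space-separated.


BᵀP = [-17.0000 8.0000]
S = R + BᵀPB = [1] + [17.0000] = [18.0000]
BᵀPA = [20.5000 -60.0000]
K = S⁻¹·BᵀPA = [1.1389 -3.3333]
A−BK = [0.6389 0.6667; 1.5000 1.0000]
AᵀP(A−BK) = [1.9028 -3.6667; -3.6667 12.0000]
P' = Q + AᵀP(A−BK) = [6.9028 -4.1667; -4.1667 12.2500]
tr(P') = 19.1528

1.1389 -3.3333


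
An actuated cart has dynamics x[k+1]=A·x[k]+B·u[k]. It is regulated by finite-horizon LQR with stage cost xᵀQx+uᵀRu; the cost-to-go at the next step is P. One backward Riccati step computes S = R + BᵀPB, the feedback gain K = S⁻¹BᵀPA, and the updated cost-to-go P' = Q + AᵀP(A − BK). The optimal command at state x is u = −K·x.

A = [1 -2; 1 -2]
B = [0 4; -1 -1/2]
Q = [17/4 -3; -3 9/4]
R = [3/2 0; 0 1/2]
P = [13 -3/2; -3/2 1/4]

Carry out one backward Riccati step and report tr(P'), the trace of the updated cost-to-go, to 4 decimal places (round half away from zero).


BᵀP = [1.5000 -0.2500; 52.7500 -6.1250]
S = R + BᵀPB = [3/2 0; 0 1/2] + [0.2500 6.1250; 6.1250 214.0625] = [1.7500 6.1250; 6.1250 214.5625]
BᵀPA = [1.2500 -2.5000; 46.6250 -93.2500]
K = S⁻¹·BᵀPA = [-0.0514 0.1028; 0.2188 -0.4375]
A−BK = [0.1249 -0.2498; 1.0580 -2.1160]
AᵀP(A−BK) = [0.1141 -0.2282; -0.2282 0.4564]
P' = Q + AᵀP(A−BK) = [4.3641 -3.2282; -3.2282 2.7064]
tr(P') = 7.0705

7.0705


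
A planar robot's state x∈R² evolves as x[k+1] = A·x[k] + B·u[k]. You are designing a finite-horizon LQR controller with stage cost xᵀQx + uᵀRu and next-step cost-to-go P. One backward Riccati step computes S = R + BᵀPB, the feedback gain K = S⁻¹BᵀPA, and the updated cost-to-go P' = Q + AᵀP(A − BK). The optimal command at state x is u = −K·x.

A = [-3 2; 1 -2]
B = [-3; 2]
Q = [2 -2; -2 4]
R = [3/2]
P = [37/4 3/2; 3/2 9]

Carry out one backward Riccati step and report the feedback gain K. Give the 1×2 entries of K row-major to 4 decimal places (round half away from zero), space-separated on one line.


BᵀP = [-24.7500 13.5000]
S = R + BᵀPB = [3/2] + [101.2500] = [102.7500]
BᵀPA = [87.7500 -76.5000]
K = S⁻¹·BᵀPA = [0.8540 -0.7445]
A−BK = [-0.4380 -0.2336; -0.7080 -0.5109]
AᵀP(A−BK) = [8.3102 3.8321; 3.8321 4.0438]
P' = Q + AᵀP(A−BK) = [10.3102 1.8321; 1.8321 8.0438]
tr(P') = 18.3540

0.8540 -0.7445


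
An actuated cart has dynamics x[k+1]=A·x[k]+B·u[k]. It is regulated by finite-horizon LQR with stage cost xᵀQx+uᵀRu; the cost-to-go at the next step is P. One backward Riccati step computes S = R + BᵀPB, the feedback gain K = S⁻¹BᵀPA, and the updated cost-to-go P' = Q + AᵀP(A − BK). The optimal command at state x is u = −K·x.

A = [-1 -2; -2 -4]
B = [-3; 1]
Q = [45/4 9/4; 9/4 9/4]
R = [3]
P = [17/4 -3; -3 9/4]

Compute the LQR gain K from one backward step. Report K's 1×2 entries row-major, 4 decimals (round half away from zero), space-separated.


BᵀP = [-15.7500 11.2500]
S = R + BᵀPB = [3] + [58.5000] = [61.5000]
BᵀPA = [-6.7500 -13.5000]
K = S⁻¹·BᵀPA = [-0.1098 -0.2195]
A−BK = [-1.3293 -2.6585; -1.8902 -3.7805]
AᵀP(A−BK) = [0.5091 1.0183; 1.0183 2.0366]
P' = Q + AᵀP(A−BK) = [11.7591 3.2683; 3.2683 4.2866]
tr(P') = 16.0457

-0.1098 -0.2195


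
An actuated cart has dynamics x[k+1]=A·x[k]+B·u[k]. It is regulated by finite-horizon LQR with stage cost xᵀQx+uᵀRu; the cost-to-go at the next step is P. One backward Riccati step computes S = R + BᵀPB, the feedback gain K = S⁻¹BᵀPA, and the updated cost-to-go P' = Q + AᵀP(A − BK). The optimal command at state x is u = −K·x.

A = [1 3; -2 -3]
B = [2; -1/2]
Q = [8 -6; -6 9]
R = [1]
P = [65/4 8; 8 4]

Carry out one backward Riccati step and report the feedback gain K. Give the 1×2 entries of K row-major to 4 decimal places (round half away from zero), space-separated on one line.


BᵀP = [28.5000 14.0000]
S = R + BᵀPB = [1] + [50.0000] = [51.0000]
BᵀPA = [0.5000 43.5000]
K = S⁻¹·BᵀPA = [0.0098 0.8529]
A−BK = [0.9804 1.2941; -1.9951 -2.5735]
AᵀP(A−BK) = [0.2451 0.3235; 0.3235 1.1471]
P' = Q + AᵀP(A−BK) = [8.2451 -5.6765; -5.6765 10.1471]
tr(P') = 18.3922

0.0098 0.8529


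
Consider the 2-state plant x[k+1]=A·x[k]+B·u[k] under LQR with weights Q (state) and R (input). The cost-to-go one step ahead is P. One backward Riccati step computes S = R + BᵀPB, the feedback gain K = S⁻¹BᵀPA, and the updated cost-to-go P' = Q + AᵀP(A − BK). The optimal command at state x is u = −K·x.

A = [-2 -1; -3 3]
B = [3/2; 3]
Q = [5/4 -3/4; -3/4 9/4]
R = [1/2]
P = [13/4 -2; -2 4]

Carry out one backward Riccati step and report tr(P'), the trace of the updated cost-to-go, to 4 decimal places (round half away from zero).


BᵀP = [-1.1250 9.0000]
S = R + BᵀPB = [1/2] + [25.3125] = [25.8125]
BᵀPA = [-24.7500 28.1250]
K = S⁻¹·BᵀPA = [-0.9588 1.0896]
A−BK = [-0.5617 -2.6344; -0.1235 -0.2688]
AᵀP(A−BK) = [1.2688 3.4673; 3.4673 20.6053]
P' = Q + AᵀP(A−BK) = [2.5188 2.7173; 2.7173 22.8553]
tr(P') = 25.3741

25.3741


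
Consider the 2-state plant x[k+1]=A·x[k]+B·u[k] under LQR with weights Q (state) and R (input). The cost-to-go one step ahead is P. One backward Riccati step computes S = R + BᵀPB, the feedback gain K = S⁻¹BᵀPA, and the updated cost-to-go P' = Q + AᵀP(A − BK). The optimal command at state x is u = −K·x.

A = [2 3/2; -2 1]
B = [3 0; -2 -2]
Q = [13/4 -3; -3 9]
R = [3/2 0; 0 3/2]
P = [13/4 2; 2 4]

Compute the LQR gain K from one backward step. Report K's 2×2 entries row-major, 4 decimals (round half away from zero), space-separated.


BᵀP = [5.7500 -2.0000; -4.0000 -8.0000]
S = R + BᵀPB = [3/2 0; 0 3/2] + [21.2500 4.0000; 4.0000 16.0000] = [22.7500 4.0000; 4.0000 17.5000]
BᵀPA = [15.5000 6.6250; 8.0000 -14.0000]
K = S⁻¹·BᵀPA = [0.6261 0.4500; 0.3140 -0.9028]
A−BK = [0.1217 0.1501; -0.1197 0.0942]
AᵀP(A−BK) = [0.7831 -0.0015; -0.0015 1.6917]
P' = Q + AᵀP(A−BK) = [4.0331 -3.0015; -3.0015 10.6917]
tr(P') = 14.7249

0.6261 0.4500 0.3140 -0.9028


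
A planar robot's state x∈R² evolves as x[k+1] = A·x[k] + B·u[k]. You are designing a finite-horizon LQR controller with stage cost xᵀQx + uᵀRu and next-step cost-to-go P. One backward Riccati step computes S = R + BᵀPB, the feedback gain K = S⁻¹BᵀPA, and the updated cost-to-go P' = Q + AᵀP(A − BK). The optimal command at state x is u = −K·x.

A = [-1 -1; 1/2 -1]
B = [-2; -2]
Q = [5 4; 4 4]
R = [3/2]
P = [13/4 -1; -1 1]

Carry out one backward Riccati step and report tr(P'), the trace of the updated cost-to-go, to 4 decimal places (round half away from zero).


11.8929

BᵀP = [-4.5000 0.0000]
S = R + BᵀPB = [3/2] + [9.0000] = [10.5000]
BᵀPA = [4.5000 4.5000]
K = S⁻¹·BᵀPA = [0.4286 0.4286]
A−BK = [-0.1429 -0.1429; 1.3571 -0.1429]
AᵀP(A−BK) = [2.5714 0.3214; 0.3214 0.3214]
P' = Q + AᵀP(A−BK) = [7.5714 4.3214; 4.3214 4.3214]
tr(P') = 11.8929


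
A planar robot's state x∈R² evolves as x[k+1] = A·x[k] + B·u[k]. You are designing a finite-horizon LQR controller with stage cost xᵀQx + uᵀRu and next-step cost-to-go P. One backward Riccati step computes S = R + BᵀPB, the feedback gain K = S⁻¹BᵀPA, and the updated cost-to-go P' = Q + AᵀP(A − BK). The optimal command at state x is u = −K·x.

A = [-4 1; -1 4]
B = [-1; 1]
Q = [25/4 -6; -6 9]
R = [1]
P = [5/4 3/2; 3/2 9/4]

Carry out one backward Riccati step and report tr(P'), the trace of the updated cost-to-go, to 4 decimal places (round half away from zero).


89.6667

BᵀP = [0.2500 0.7500]
S = R + BᵀPB = [1] + [0.5000] = [1.5000]
BᵀPA = [-1.7500 3.2500]
K = S⁻¹·BᵀPA = [-1.1667 2.1667]
A−BK = [-5.1667 3.1667; 0.1667 1.8333]
AᵀP(A−BK) = [32.2083 -35.7083; -35.7083 42.2083]
P' = Q + AᵀP(A−BK) = [38.4583 -41.7083; -41.7083 51.2083]
tr(P') = 89.6667


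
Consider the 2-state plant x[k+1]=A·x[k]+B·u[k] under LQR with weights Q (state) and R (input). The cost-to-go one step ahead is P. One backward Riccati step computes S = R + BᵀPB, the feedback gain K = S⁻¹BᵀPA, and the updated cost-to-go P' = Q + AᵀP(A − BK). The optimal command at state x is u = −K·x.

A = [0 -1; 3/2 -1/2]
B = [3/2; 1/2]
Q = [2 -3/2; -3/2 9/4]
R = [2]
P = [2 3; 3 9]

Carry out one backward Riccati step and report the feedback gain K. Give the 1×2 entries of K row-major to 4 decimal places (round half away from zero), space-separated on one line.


BᵀP = [4.5000 9.0000]
S = R + BᵀPB = [2] + [11.2500] = [13.2500]
BᵀPA = [13.5000 -9.0000]
K = S⁻¹·BᵀPA = [1.0189 -0.6792]
A−BK = [-1.5283 0.0189; 0.9906 -0.1604]
AᵀP(A−BK) = [6.4953 -2.0802; -2.0802 1.1368]
P' = Q + AᵀP(A−BK) = [8.4953 -3.5802; -3.5802 3.3868]
tr(P') = 11.8821

1.0189 -0.6792


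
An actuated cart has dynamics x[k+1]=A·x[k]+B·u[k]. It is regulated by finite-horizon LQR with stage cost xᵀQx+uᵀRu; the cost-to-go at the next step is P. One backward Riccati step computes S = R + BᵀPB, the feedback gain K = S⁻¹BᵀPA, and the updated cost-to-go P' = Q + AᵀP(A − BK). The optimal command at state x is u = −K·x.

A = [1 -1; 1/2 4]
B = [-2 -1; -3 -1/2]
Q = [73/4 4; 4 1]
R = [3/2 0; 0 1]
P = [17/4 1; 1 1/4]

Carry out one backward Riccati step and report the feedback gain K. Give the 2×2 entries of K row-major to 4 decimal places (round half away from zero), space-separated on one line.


BᵀP = [-11.5000 -2.7500; -4.7500 -1.1250]
S = R + BᵀPB = [3/2 0; 0 1] + [31.2500 12.8750; 12.8750 5.3125] = [32.7500 12.8750; 12.8750 6.3125]
BᵀPA = [-12.8750 0.5000; -5.3125 0.2500]
K = S⁻¹·BᵀPA = [-0.3143 -0.0015; -0.2006 0.0427]
A−BK = [0.1709 -0.9603; -0.5431 4.0168]
AᵀP(A−BK) = [0.2006 -0.0427; -0.0427 0.2401]
P' = Q + AᵀP(A−BK) = [18.4506 3.9573; 3.9573 1.2401]
tr(P') = 19.6907

-0.3143 -0.0015 -0.2006 0.0427


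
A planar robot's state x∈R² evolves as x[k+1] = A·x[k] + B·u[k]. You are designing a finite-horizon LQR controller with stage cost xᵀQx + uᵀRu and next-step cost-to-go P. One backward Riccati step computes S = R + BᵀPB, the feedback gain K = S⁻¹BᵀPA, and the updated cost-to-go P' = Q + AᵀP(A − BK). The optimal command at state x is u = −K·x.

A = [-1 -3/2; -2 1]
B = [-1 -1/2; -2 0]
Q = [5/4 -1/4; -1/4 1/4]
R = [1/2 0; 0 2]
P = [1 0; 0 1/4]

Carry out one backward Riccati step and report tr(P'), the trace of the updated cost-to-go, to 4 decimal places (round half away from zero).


BᵀP = [-1.0000 -0.5000; -0.5000 0.0000]
S = R + BᵀPB = [1/2 0; 0 2] + [2.0000 0.5000; 0.5000 0.2500] = [2.5000 0.5000; 0.5000 2.2500]
BᵀPA = [2.0000 1.0000; 0.5000 0.7500]
K = S⁻¹·BᵀPA = [0.7907 0.3488; 0.0465 0.2558]
A−BK = [-0.1860 -1.0233; -0.4186 1.6977]
AᵀP(A−BK) = [0.3953 0.1744; 0.1744 1.9593]
P' = Q + AᵀP(A−BK) = [1.6453 -0.0756; -0.0756 2.2093]
tr(P') = 3.8547

3.8547


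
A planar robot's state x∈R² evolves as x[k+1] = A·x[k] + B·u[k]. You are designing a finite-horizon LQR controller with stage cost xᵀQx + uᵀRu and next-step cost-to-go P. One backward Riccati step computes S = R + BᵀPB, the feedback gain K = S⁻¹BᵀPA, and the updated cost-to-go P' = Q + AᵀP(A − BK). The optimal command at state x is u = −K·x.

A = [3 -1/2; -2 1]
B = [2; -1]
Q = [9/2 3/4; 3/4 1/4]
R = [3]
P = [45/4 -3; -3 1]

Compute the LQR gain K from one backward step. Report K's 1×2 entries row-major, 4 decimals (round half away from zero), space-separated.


BᵀP = [25.5000 -7.0000]
S = R + BᵀPB = [3] + [58.0000] = [61.0000]
BᵀPA = [90.5000 -19.7500]
K = S⁻¹·BᵀPA = [1.4836 -0.3238]
A−BK = [0.0328 0.1475; -0.5164 0.6762]
AᵀP(A−BK) = [6.9836 -1.5738; -1.5738 0.4180]
P' = Q + AᵀP(A−BK) = [11.4836 -0.8238; -0.8238 0.6680]
tr(P') = 12.1516

1.4836 -0.3238


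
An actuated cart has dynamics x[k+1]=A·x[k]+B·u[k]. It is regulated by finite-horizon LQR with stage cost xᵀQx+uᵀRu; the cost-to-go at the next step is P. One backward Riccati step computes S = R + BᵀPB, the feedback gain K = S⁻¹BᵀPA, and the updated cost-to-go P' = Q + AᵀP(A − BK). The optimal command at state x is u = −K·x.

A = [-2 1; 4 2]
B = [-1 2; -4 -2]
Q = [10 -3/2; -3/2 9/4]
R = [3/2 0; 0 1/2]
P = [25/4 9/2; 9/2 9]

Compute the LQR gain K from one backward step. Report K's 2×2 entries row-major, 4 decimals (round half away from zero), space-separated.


-0.4011 -0.5930 -1.1750 0.1871

BᵀP = [-24.2500 -40.5000; 3.5000 -9.0000]
S = R + BᵀPB = [3/2 0; 0 1/2] + [186.2500 32.5000; 32.5000 25.0000] = [187.7500 32.5000; 32.5000 25.5000]
BᵀPA = [-113.5000 -105.2500; -43.0000 -14.5000]
K = S⁻¹·BᵀPA = [-0.4011 -0.5930; -1.1750 0.1871]
A−BK = [-0.0511 0.0328; 0.0454 0.0023]
AᵀP(A−BK) = [0.9457 0.2435; 0.2435 0.5524]
P' = Q + AᵀP(A−BK) = [10.9457 -1.2565; -1.2565 2.8024]
tr(P') = 13.7481


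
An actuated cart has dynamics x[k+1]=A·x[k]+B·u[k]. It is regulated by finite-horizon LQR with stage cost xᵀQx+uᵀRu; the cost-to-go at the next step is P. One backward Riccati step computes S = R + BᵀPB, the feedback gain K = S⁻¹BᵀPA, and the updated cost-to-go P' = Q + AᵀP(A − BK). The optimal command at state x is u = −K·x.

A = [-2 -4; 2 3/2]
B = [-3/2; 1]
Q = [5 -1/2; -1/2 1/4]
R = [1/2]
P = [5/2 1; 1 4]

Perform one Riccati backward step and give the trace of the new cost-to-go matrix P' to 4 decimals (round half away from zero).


14.2412

BᵀP = [-2.7500 2.5000]
S = R + BᵀPB = [1/2] + [6.6250] = [7.1250]
BᵀPA = [10.5000 14.7500]
K = S⁻¹·BᵀPA = [1.4737 2.0702]
A−BK = [0.2105 -0.8947; 0.5263 -0.5702]
AᵀP(A−BK) = [2.5263 -0.7368; -0.7368 6.4649]
P' = Q + AᵀP(A−BK) = [7.5263 -1.2368; -1.2368 6.7149]
tr(P') = 14.2412


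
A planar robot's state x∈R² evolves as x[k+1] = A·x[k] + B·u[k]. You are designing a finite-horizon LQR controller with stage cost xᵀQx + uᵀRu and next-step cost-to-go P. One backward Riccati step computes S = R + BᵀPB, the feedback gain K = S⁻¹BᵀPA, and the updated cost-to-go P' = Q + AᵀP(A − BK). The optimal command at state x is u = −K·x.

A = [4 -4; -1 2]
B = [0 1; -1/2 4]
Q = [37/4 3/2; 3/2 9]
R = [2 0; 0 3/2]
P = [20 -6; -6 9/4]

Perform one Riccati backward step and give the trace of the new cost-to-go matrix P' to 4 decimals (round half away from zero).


BᵀP = [3.0000 -1.1250; -4.0000 3.0000]
S = R + BᵀPB = [2 0; 0 3/2] + [0.5625 -1.5000; -1.5000 8.0000] = [2.5625 -1.5000; -1.5000 9.5000]
BᵀPA = [13.1250 -14.2500; -19.0000 22.0000]
K = S⁻¹·BᵀPA = [4.3536 -4.6337; -1.3126 1.5842]
A−BK = [5.3126 -5.5842; 6.4272 -6.6535]
AᵀP(A−BK) = [288.1697 -305.5842; -305.5842 324.1188]
P' = Q + AᵀP(A−BK) = [297.4197 -304.0842; -304.0842 333.1188]
tr(P') = 630.5385

630.5385


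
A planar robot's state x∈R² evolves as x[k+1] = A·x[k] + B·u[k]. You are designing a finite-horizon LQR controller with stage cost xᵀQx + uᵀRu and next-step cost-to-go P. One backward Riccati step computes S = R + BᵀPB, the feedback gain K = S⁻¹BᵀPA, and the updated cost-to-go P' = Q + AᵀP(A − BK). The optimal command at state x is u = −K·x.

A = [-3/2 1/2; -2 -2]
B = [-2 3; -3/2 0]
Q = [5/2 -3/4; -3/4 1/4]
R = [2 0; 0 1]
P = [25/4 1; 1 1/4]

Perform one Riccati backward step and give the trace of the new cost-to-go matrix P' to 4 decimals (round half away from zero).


BᵀP = [-14.0000 -2.3750; 18.7500 3.0000]
S = R + BᵀPB = [2 0; 0 1] + [31.5625 -42.0000; -42.0000 56.2500] = [33.5625 -42.0000; -42.0000 57.2500]
BᵀPA = [25.7500 -2.2500; -34.1250 3.3750]
K = S⁻¹·BᵀPA = [0.2600 0.0822; -0.4053 0.1192]
A−BK = [0.2360 0.3066; -1.6100 -1.8767]
AᵀP(A−BK) = [0.5357 0.2655; 0.2655 0.3450]
P' = Q + AᵀP(A−BK) = [3.0357 -0.4845; -0.4845 0.5950]
tr(P') = 3.6307

3.6307


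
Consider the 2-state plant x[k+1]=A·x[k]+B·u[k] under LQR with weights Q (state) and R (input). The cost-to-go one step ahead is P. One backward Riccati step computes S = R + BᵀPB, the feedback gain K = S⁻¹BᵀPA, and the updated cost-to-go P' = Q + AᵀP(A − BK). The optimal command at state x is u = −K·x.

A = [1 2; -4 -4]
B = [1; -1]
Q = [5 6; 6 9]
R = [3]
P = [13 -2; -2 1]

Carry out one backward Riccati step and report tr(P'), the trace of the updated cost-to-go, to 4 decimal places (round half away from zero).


40.2857

BᵀP = [15.0000 -3.0000]
S = R + BᵀPB = [3] + [18.0000] = [21.0000]
BᵀPA = [27.0000 42.0000]
K = S⁻¹·BᵀPA = [1.2857 2.0000]
A−BK = [-0.2857 0.0000; -2.7143 -2.0000]
AᵀP(A−BK) = [10.2857 12.0000; 12.0000 16.0000]
P' = Q + AᵀP(A−BK) = [15.2857 18.0000; 18.0000 25.0000]
tr(P') = 40.2857


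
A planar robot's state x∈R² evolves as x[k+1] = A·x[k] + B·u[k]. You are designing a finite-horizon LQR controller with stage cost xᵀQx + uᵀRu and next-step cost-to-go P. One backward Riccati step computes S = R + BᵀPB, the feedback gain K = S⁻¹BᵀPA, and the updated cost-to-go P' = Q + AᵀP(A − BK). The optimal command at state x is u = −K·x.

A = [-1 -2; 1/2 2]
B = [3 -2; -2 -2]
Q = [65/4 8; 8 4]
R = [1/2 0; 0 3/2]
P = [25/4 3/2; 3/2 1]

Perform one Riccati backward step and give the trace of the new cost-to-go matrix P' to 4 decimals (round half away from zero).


20.6379

BᵀP = [15.7500 2.5000; -15.5000 -5.0000]
S = R + BᵀPB = [1/2 0; 0 3/2] + [42.2500 -36.5000; -36.5000 41.0000] = [42.7500 -36.5000; -36.5000 42.5000]
BᵀPA = [-14.5000 -26.5000; 13.0000 21.0000]
K = S⁻¹·BᵀPA = [-0.2925 -0.7423; 0.0547 -0.1434]
A−BK = [-0.0132 -0.0598; 0.0244 0.2285]
AᵀP(A−BK) = [0.0480 0.1006; 0.1006 0.3400]
P' = Q + AᵀP(A−BK) = [16.2980 8.1006; 8.1006 4.3400]
tr(P') = 20.6379


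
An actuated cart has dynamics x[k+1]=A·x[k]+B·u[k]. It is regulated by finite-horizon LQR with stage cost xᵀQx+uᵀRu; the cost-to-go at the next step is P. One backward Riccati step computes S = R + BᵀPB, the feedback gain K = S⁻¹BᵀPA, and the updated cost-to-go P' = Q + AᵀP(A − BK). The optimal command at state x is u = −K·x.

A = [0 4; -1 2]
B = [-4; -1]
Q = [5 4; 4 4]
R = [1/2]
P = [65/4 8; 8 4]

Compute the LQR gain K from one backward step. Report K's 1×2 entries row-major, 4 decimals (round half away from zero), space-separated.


BᵀP = [-73.0000 -36.0000]
S = R + BᵀPB = [1/2] + [328.0000] = [328.5000]
BᵀPA = [36.0000 -364.0000]
K = S⁻¹·BᵀPA = [0.1096 -1.1081]
A−BK = [0.4384 -0.4323; -0.8904 0.8919]
AᵀP(A−BK) = [0.0548 -0.1096; -0.1096 0.6636]
P' = Q + AᵀP(A−BK) = [5.0548 3.8904; 3.8904 4.6636]
tr(P') = 9.7184

0.1096 -1.1081


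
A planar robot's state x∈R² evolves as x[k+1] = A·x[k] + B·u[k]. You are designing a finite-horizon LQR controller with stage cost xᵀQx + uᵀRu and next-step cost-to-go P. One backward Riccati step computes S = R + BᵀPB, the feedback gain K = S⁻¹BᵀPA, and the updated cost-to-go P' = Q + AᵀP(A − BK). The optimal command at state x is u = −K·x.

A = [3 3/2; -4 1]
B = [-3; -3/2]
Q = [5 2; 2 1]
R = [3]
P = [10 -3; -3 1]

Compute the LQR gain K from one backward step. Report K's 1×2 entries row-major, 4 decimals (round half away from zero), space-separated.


-1.5604 -0.4505

BᵀP = [-25.5000 7.5000]
S = R + BᵀPB = [3] + [65.2500] = [68.2500]
BᵀPA = [-106.5000 -30.7500]
K = S⁻¹·BᵀPA = [-1.5604 -0.4505]
A−BK = [-1.6813 0.1484; -6.3407 0.3242]
AᵀP(A−BK) = [11.8132 2.0165; 2.0165 0.6456]
P' = Q + AᵀP(A−BK) = [16.8132 4.0165; 4.0165 1.6456]
tr(P') = 18.4588


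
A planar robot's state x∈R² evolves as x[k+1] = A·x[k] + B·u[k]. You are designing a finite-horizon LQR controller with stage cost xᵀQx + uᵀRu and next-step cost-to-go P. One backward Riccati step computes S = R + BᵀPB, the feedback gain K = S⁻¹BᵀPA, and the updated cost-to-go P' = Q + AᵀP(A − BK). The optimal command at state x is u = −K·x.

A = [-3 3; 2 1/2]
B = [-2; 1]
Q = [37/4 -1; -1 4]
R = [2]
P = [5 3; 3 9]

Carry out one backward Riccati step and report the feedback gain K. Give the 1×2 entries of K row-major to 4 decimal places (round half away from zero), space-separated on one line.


BᵀP = [-7.0000 3.0000]
S = R + BᵀPB = [2] + [17.0000] = [19.0000]
BᵀPA = [27.0000 -19.5000]
K = S⁻¹·BᵀPA = [1.4211 -1.0263]
A−BK = [-0.1579 0.9474; 0.5789 1.5263]
AᵀP(A−BK) = [6.6316 5.2105; 5.2105 36.2368]
P' = Q + AᵀP(A−BK) = [15.8816 4.2105; 4.2105 40.2368]
tr(P') = 56.1184

1.4211 -1.0263


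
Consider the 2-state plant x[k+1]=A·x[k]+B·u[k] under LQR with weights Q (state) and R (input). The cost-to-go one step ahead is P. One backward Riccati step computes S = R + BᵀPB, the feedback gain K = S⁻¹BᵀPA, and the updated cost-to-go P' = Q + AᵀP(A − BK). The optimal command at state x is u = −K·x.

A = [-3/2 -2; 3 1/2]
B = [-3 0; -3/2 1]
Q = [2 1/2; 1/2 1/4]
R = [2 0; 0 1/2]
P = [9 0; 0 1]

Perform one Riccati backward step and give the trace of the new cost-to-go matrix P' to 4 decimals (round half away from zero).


8.9259

BᵀP = [-27.0000 -1.5000; 0.0000 1.0000]
S = R + BᵀPB = [2 0; 0 1/2] + [83.2500 -1.5000; -1.5000 1.0000] = [85.2500 -1.5000; -1.5000 1.5000]
BᵀPA = [36.0000 53.2500; 3.0000 0.5000]
K = S⁻¹·BᵀPA = [0.4657 0.6418; 2.4657 0.9751]
A−BK = [-0.1030 -0.0746; 1.2328 0.4876]
AᵀP(A−BK) = [5.0888 2.4701; 2.4701 1.5871]
P' = Q + AᵀP(A−BK) = [7.0888 2.9701; 2.9701 1.8371]
tr(P') = 8.9259


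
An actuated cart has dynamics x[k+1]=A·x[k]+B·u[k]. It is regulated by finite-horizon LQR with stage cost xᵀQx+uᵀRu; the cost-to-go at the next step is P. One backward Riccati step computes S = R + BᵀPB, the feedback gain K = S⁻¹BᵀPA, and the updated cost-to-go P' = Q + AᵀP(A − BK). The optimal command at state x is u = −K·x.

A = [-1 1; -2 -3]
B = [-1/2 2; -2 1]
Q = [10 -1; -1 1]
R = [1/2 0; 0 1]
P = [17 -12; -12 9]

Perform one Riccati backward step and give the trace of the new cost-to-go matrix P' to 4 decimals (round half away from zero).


BᵀP = [15.5000 -12.0000; 22.0000 -15.0000]
S = R + BᵀPB = [1/2 0; 0 1] + [16.2500 19.0000; 19.0000 29.0000] = [16.7500 19.0000; 19.0000 30.0000]
BᵀPA = [8.5000 51.5000; 8.0000 67.0000]
K = S⁻¹·BᵀPA = [0.7279 1.9223; -0.1943 1.0159]
A−BK = [-0.2473 -0.0707; -0.3498 -0.1714]
AᵀP(A−BK) = [0.3675 0.5336; 0.5336 2.9382]
P' = Q + AᵀP(A−BK) = [10.3675 -0.4664; -0.4664 3.9382]
tr(P') = 14.3057

14.3057


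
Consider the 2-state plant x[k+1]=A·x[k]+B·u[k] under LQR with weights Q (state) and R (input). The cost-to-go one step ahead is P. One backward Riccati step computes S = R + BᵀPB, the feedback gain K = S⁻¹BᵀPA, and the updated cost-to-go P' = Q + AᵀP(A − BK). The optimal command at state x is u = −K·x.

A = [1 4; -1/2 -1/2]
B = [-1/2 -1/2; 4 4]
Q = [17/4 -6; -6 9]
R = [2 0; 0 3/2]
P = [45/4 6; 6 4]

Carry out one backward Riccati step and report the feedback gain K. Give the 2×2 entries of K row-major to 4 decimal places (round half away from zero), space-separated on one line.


0.1165 0.6575 0.1554 0.8767

BᵀP = [18.3750 13.0000; 18.3750 13.0000]
S = R + BᵀPB = [2 0; 0 3/2] + [42.8125 42.8125; 42.8125 42.8125] = [44.8125 42.8125; 42.8125 44.3125]
BᵀPA = [11.8750 67.0000; 11.8750 67.0000]
K = S⁻¹·BᵀPA = [0.1165 0.6575; 0.1554 0.8767]
A−BK = [1.1360 4.7671; -1.5877 -6.6370]
AᵀP(A−BK) = [3.0209 12.7808; 12.7808 54.2055]
P' = Q + AᵀP(A−BK) = [7.2709 6.7808; 6.7808 63.2055]
tr(P') = 70.4763


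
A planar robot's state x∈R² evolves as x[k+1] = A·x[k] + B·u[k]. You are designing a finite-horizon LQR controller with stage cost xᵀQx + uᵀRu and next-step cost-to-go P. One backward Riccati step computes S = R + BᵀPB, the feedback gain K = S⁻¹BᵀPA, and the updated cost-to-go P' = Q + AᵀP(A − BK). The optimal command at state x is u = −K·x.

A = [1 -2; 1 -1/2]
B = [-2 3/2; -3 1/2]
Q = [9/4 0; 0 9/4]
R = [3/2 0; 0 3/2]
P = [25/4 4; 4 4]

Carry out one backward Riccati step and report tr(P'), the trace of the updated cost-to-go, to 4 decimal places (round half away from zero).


6.0699

BᵀP = [-24.5000 -20.0000; 11.3750 8.0000]
S = R + BᵀPB = [3/2 0; 0 3/2] + [109.0000 -46.7500; -46.7500 21.0625] = [110.5000 -46.7500; -46.7500 22.5625]
BᵀPA = [-44.5000 59.0000; 19.3750 -26.7500]
K = S⁻¹·BᵀPA = [-0.3194 0.2621; 0.1969 -0.6425]
A−BK = [0.0658 -0.5120; -0.0567 0.6076]
AᵀP(A−BK) = [0.2213 -0.3877; -0.3877 1.3487]
P' = Q + AᵀP(A−BK) = [2.4713 -0.3877; -0.3877 3.5987]
tr(P') = 6.0699


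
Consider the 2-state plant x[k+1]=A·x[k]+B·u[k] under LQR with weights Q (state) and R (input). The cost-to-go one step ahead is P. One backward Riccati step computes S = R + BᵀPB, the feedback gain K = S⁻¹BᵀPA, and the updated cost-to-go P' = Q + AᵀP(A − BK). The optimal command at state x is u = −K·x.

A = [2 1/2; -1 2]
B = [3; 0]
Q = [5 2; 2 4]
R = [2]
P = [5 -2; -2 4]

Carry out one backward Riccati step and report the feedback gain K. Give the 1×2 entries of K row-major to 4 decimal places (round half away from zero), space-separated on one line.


0.7660 -0.0957

BᵀP = [15.0000 -6.0000]
S = R + BᵀPB = [2] + [45.0000] = [47.0000]
BᵀPA = [36.0000 -4.5000]
K = S⁻¹·BᵀPA = [0.7660 -0.0957]
A−BK = [-0.2979 0.7872; -1.0000 2.0000]
AᵀP(A−BK) = [4.4255 -6.5532; -6.5532 12.8191]
P' = Q + AᵀP(A−BK) = [9.4255 -4.5532; -4.5532 16.8191]
tr(P') = 26.2447


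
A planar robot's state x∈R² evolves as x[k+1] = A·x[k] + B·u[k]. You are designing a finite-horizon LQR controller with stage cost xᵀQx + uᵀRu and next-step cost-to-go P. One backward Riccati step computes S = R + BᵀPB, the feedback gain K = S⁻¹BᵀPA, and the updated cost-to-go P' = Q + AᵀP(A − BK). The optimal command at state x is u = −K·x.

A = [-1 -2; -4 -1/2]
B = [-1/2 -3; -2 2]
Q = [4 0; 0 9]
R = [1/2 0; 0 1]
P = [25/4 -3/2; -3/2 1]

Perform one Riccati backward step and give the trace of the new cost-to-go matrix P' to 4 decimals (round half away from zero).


BᵀP = [-0.1250 -1.2500; -21.7500 6.5000]
S = R + BᵀPB = [1/2 0; 0 1] + [2.5625 -2.1250; -2.1250 78.2500] = [3.0625 -2.1250; -2.1250 79.2500]
BᵀPA = [5.1250 0.8750; -4.2500 40.2500]
K = S⁻¹·BᵀPA = [1.6673 0.6502; -0.0089 0.5253]
A−BK = [-0.1931 -0.0989; -0.6476 -0.2502]
AᵀP(A−BK) = [1.6673 0.6502; 0.6502 0.5369]
P' = Q + AᵀP(A−BK) = [5.6673 0.6502; 0.6502 9.5369]
tr(P') = 15.2041

15.2041


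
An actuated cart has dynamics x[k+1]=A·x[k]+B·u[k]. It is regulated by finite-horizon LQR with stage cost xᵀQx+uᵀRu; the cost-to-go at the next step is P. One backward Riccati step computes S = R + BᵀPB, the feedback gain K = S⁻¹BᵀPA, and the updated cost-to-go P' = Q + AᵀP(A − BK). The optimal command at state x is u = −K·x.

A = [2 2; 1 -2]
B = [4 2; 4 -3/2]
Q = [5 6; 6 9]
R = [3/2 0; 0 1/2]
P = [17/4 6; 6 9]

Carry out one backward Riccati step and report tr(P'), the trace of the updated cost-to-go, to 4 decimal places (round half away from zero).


BᵀP = [41.0000 60.0000; -0.5000 -1.5000]
S = R + BᵀPB = [3/2 0; 0 1/2] + [404.0000 -8.0000; -8.0000 1.2500] = [405.5000 -8.0000; -8.0000 1.7500]
BᵀPA = [142.0000 -38.0000; -2.5000 2.0000]
K = S⁻¹·BᵀPA = [0.3539 -0.0782; 0.1894 0.7853]
A−BK = [0.2056 0.7423; -0.1317 -0.5092]
AᵀP(A−BK) = [0.2167 0.0703; 0.0703 0.4571]
P' = Q + AᵀP(A−BK) = [5.2167 6.0703; 6.0703 9.4571]
tr(P') = 14.6738

14.6738


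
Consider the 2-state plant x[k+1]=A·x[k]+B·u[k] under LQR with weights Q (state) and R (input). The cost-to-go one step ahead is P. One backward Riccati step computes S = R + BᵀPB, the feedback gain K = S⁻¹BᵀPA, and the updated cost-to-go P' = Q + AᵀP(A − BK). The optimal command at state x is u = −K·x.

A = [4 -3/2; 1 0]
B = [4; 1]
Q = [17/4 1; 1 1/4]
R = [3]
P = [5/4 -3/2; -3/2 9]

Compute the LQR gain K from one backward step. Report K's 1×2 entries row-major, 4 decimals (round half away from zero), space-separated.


BᵀP = [3.5000 3.0000]
S = R + BᵀPB = [3] + [17.0000] = [20.0000]
BᵀPA = [17.0000 -5.2500]
K = S⁻¹·BᵀPA = [0.8500 -0.2625]
A−BK = [0.6000 -0.4500; 0.1500 0.2625]
AᵀP(A−BK) = [2.5500 -0.7875; -0.7875 1.4344]
P' = Q + AᵀP(A−BK) = [6.8000 0.2125; 0.2125 1.6844]
tr(P') = 8.4844

0.8500 -0.2625


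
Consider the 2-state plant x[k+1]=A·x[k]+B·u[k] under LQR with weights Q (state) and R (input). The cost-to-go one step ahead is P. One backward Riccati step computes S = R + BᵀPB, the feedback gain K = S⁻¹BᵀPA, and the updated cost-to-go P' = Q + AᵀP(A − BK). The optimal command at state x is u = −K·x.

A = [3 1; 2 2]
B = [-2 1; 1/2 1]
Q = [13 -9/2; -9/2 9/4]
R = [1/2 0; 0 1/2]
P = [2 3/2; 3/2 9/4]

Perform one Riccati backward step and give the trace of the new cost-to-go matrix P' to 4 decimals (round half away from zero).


18.8488

BᵀP = [-3.2500 -1.8750; 3.5000 3.7500]
S = R + BᵀPB = [1/2 0; 0 1/2] + [5.5625 -5.1250; -5.1250 7.2500] = [6.0625 -5.1250; -5.1250 7.7500]
BᵀPA = [-13.5000 -7.0000; 18.0000 11.0000]
K = S⁻¹·BᵀPA = [-0.5973 0.1026; 1.9276 1.4872]
A−BK = [-0.1222 -0.2821; 0.3710 0.4615]
AᵀP(A−BK) = [2.2398 1.6154; 1.6154 1.3590]
P' = Q + AᵀP(A−BK) = [15.2398 -2.8846; -2.8846 3.6090]
tr(P') = 18.8488


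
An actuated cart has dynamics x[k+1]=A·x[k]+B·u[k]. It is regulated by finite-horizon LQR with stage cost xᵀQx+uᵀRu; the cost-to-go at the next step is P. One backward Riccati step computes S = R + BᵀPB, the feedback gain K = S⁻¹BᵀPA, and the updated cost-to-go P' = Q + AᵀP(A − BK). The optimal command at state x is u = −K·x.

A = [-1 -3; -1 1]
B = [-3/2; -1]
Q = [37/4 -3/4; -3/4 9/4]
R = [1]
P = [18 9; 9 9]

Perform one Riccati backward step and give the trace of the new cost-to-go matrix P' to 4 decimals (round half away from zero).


BᵀP = [-36.0000 -22.5000]
S = R + BᵀPB = [1] + [76.5000] = [77.5000]
BᵀPA = [58.5000 85.5000]
K = S⁻¹·BᵀPA = [0.7548 1.1032]
A−BK = [0.1323 -1.3452; -0.2452 2.1032]
AᵀP(A−BK) = [0.8419 -1.5387; -1.5387 22.6742]
P' = Q + AᵀP(A−BK) = [10.0919 -2.2887; -2.2887 24.9242]
tr(P') = 35.0161

35.0161


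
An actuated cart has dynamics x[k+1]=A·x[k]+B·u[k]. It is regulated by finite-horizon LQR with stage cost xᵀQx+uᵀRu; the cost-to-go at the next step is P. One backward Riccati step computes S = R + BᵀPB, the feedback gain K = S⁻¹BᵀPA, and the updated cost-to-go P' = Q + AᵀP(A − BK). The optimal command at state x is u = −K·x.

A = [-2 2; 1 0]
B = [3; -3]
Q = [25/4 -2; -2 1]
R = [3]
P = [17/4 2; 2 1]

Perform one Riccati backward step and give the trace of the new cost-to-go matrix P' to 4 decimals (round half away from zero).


13.7237

BᵀP = [6.7500 3.0000]
S = R + BᵀPB = [3] + [11.2500] = [14.2500]
BᵀPA = [-10.5000 13.5000]
K = S⁻¹·BᵀPA = [-0.7368 0.9474]
A−BK = [0.2105 -0.8421; -1.2105 2.8421]
AᵀP(A−BK) = [2.2632 -3.0526; -3.0526 4.2105]
P' = Q + AᵀP(A−BK) = [8.5132 -5.0526; -5.0526 5.2105]
tr(P') = 13.7237
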